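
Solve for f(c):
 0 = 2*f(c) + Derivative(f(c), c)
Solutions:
 f(c) = C1*exp(-2*c)


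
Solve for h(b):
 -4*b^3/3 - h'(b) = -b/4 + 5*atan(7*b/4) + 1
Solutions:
 h(b) = C1 - b^4/3 + b^2/8 - 5*b*atan(7*b/4) - b + 10*log(49*b^2 + 16)/7


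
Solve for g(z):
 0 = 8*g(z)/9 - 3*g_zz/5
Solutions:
 g(z) = C1*exp(-2*sqrt(30)*z/9) + C2*exp(2*sqrt(30)*z/9)


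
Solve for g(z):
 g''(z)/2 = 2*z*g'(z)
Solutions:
 g(z) = C1 + C2*erfi(sqrt(2)*z)


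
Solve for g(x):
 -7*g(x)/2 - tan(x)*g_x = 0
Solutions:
 g(x) = C1/sin(x)^(7/2)


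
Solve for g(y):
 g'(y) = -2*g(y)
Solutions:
 g(y) = C1*exp(-2*y)


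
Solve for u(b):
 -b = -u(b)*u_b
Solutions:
 u(b) = -sqrt(C1 + b^2)
 u(b) = sqrt(C1 + b^2)


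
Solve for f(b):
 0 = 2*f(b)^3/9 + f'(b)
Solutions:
 f(b) = -3*sqrt(2)*sqrt(-1/(C1 - 2*b))/2
 f(b) = 3*sqrt(2)*sqrt(-1/(C1 - 2*b))/2


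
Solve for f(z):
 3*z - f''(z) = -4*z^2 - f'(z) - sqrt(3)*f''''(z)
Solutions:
 f(z) = C1 + C2*exp(z*(2*6^(1/3)/(sqrt(81 - 4*sqrt(3)) + 9)^(1/3) + 2^(2/3)*3^(1/6)*(sqrt(81 - 4*sqrt(3)) + 9)^(1/3))/12)*sin(z*(-6^(2/3)*(sqrt(81 - 4*sqrt(3)) + 9)^(1/3) + 2*2^(1/3)*3^(5/6)/(sqrt(81 - 4*sqrt(3)) + 9)^(1/3))/12) + C3*exp(z*(2*6^(1/3)/(sqrt(81 - 4*sqrt(3)) + 9)^(1/3) + 2^(2/3)*3^(1/6)*(sqrt(81 - 4*sqrt(3)) + 9)^(1/3))/12)*cos(z*(-6^(2/3)*(sqrt(81 - 4*sqrt(3)) + 9)^(1/3) + 2*2^(1/3)*3^(5/6)/(sqrt(81 - 4*sqrt(3)) + 9)^(1/3))/12) + C4*exp(-z*(2*6^(1/3)/(sqrt(81 - 4*sqrt(3)) + 9)^(1/3) + 2^(2/3)*3^(1/6)*(sqrt(81 - 4*sqrt(3)) + 9)^(1/3))/6) - 4*z^3/3 - 11*z^2/2 - 11*z


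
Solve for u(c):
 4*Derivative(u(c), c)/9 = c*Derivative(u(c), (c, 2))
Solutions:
 u(c) = C1 + C2*c^(13/9)


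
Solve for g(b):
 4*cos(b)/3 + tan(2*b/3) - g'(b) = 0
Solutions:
 g(b) = C1 - 3*log(cos(2*b/3))/2 + 4*sin(b)/3


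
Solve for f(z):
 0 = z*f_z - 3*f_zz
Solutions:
 f(z) = C1 + C2*erfi(sqrt(6)*z/6)


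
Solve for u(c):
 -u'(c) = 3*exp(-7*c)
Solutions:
 u(c) = C1 + 3*exp(-7*c)/7


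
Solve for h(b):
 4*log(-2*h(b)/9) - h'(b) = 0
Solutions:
 -Integral(1/(log(-_y) - 2*log(3) + log(2)), (_y, h(b)))/4 = C1 - b


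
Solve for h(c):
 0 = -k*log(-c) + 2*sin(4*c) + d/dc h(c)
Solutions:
 h(c) = C1 + c*k*(log(-c) - 1) + cos(4*c)/2


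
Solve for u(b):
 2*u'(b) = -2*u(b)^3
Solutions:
 u(b) = -sqrt(2)*sqrt(-1/(C1 - b))/2
 u(b) = sqrt(2)*sqrt(-1/(C1 - b))/2


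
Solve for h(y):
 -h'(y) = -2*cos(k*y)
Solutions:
 h(y) = C1 + 2*sin(k*y)/k


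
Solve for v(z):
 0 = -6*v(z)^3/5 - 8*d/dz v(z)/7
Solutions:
 v(z) = -sqrt(10)*sqrt(-1/(C1 - 21*z))
 v(z) = sqrt(10)*sqrt(-1/(C1 - 21*z))


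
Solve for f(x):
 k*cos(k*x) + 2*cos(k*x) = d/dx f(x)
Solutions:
 f(x) = C1 + sin(k*x) + 2*sin(k*x)/k


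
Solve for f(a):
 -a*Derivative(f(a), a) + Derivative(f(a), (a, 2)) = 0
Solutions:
 f(a) = C1 + C2*erfi(sqrt(2)*a/2)


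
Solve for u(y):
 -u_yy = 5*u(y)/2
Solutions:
 u(y) = C1*sin(sqrt(10)*y/2) + C2*cos(sqrt(10)*y/2)


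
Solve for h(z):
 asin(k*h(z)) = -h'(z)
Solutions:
 Integral(1/asin(_y*k), (_y, h(z))) = C1 - z


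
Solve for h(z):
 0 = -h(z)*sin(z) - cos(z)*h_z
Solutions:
 h(z) = C1*cos(z)


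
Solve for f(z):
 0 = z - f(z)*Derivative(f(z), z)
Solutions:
 f(z) = -sqrt(C1 + z^2)
 f(z) = sqrt(C1 + z^2)


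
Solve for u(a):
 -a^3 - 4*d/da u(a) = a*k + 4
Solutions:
 u(a) = C1 - a^4/16 - a^2*k/8 - a


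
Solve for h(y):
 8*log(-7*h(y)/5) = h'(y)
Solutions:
 -Integral(1/(log(-_y) - log(5) + log(7)), (_y, h(y)))/8 = C1 - y


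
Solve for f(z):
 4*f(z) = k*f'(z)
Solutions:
 f(z) = C1*exp(4*z/k)


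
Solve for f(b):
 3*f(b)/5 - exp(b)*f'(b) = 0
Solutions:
 f(b) = C1*exp(-3*exp(-b)/5)


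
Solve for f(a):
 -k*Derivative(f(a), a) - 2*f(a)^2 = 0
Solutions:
 f(a) = k/(C1*k + 2*a)


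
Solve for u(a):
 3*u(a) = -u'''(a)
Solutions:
 u(a) = C3*exp(-3^(1/3)*a) + (C1*sin(3^(5/6)*a/2) + C2*cos(3^(5/6)*a/2))*exp(3^(1/3)*a/2)


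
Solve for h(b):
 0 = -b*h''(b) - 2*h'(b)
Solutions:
 h(b) = C1 + C2/b


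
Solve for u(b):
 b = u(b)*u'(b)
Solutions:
 u(b) = -sqrt(C1 + b^2)
 u(b) = sqrt(C1 + b^2)


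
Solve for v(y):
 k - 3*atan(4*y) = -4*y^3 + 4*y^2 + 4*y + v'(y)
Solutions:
 v(y) = C1 + k*y + y^4 - 4*y^3/3 - 2*y^2 - 3*y*atan(4*y) + 3*log(16*y^2 + 1)/8


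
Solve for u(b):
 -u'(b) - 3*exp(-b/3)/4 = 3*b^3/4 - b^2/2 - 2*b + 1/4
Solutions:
 u(b) = C1 - 3*b^4/16 + b^3/6 + b^2 - b/4 + 9*exp(-b/3)/4


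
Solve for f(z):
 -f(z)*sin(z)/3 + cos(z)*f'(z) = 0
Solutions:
 f(z) = C1/cos(z)^(1/3)


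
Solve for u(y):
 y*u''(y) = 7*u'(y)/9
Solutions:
 u(y) = C1 + C2*y^(16/9)


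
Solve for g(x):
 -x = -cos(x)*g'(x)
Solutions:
 g(x) = C1 + Integral(x/cos(x), x)


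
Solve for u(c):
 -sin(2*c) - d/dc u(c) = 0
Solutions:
 u(c) = C1 + cos(2*c)/2


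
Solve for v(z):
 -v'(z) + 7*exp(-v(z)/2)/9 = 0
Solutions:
 v(z) = 2*log(C1 + 7*z/18)


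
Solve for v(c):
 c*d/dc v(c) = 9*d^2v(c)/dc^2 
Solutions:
 v(c) = C1 + C2*erfi(sqrt(2)*c/6)


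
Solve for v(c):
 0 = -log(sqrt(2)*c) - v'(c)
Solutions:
 v(c) = C1 - c*log(c) - c*log(2)/2 + c


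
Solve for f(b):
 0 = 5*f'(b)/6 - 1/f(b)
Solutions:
 f(b) = -sqrt(C1 + 60*b)/5
 f(b) = sqrt(C1 + 60*b)/5


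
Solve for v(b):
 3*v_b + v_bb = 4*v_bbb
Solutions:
 v(b) = C1 + C2*exp(-3*b/4) + C3*exp(b)


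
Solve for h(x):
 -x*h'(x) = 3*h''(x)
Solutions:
 h(x) = C1 + C2*erf(sqrt(6)*x/6)


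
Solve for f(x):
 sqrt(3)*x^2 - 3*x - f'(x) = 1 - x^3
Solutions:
 f(x) = C1 + x^4/4 + sqrt(3)*x^3/3 - 3*x^2/2 - x


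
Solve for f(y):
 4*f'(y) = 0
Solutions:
 f(y) = C1


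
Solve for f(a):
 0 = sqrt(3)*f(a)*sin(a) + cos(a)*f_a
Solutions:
 f(a) = C1*cos(a)^(sqrt(3))


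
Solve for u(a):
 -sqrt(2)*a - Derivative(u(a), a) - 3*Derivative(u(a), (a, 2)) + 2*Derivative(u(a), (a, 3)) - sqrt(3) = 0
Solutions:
 u(a) = C1 + C2*exp(a*(3 - sqrt(17))/4) + C3*exp(a*(3 + sqrt(17))/4) - sqrt(2)*a^2/2 - sqrt(3)*a + 3*sqrt(2)*a


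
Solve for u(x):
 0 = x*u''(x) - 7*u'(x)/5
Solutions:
 u(x) = C1 + C2*x^(12/5)


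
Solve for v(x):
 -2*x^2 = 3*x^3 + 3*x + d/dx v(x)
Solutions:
 v(x) = C1 - 3*x^4/4 - 2*x^3/3 - 3*x^2/2


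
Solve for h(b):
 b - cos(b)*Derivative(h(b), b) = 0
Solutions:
 h(b) = C1 + Integral(b/cos(b), b)


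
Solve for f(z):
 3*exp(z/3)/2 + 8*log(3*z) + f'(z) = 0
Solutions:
 f(z) = C1 - 8*z*log(z) + 8*z*(1 - log(3)) - 9*exp(z/3)/2


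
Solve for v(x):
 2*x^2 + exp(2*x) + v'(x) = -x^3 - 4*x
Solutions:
 v(x) = C1 - x^4/4 - 2*x^3/3 - 2*x^2 - exp(2*x)/2


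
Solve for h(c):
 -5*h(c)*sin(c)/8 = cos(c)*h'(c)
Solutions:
 h(c) = C1*cos(c)^(5/8)


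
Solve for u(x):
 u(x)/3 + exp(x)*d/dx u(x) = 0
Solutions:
 u(x) = C1*exp(exp(-x)/3)


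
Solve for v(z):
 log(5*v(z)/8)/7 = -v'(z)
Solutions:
 -7*Integral(1/(-log(_y) - log(5) + 3*log(2)), (_y, v(z))) = C1 - z


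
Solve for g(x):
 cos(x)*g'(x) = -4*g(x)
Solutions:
 g(x) = C1*(sin(x)^2 - 2*sin(x) + 1)/(sin(x)^2 + 2*sin(x) + 1)


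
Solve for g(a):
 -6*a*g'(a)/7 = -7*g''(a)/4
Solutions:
 g(a) = C1 + C2*erfi(2*sqrt(3)*a/7)


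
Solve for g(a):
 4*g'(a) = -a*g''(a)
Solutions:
 g(a) = C1 + C2/a^3


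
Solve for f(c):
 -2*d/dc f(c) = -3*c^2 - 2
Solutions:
 f(c) = C1 + c^3/2 + c


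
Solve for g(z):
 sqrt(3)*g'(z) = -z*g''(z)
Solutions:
 g(z) = C1 + C2*z^(1 - sqrt(3))


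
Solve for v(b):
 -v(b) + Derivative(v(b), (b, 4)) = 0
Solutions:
 v(b) = C1*exp(-b) + C2*exp(b) + C3*sin(b) + C4*cos(b)


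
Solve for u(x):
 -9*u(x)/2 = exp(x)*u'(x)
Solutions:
 u(x) = C1*exp(9*exp(-x)/2)


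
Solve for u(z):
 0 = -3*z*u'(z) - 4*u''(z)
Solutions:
 u(z) = C1 + C2*erf(sqrt(6)*z/4)


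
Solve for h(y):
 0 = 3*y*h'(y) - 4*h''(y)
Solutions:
 h(y) = C1 + C2*erfi(sqrt(6)*y/4)


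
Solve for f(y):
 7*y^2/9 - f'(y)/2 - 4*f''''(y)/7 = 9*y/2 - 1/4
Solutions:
 f(y) = C1 + C4*exp(-7^(1/3)*y/2) + 14*y^3/27 - 9*y^2/2 + y/2 + (C2*sin(sqrt(3)*7^(1/3)*y/4) + C3*cos(sqrt(3)*7^(1/3)*y/4))*exp(7^(1/3)*y/4)


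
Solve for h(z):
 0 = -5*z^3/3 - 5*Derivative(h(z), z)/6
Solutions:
 h(z) = C1 - z^4/2


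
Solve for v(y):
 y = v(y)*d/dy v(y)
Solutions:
 v(y) = -sqrt(C1 + y^2)
 v(y) = sqrt(C1 + y^2)


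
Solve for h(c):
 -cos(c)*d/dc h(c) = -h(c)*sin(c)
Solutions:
 h(c) = C1/cos(c)


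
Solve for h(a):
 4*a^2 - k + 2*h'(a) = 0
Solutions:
 h(a) = C1 - 2*a^3/3 + a*k/2


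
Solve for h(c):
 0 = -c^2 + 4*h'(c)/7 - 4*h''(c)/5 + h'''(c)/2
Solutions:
 h(c) = C1 + 7*c^3/12 + 49*c^2/20 + 1519*c/400 + (C2*sin(2*sqrt(154)*c/35) + C3*cos(2*sqrt(154)*c/35))*exp(4*c/5)


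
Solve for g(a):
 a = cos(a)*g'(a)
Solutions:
 g(a) = C1 + Integral(a/cos(a), a)


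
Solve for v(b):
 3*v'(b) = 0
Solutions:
 v(b) = C1


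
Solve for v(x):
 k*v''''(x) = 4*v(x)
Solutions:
 v(x) = C1*exp(-sqrt(2)*x*(1/k)^(1/4)) + C2*exp(sqrt(2)*x*(1/k)^(1/4)) + C3*exp(-sqrt(2)*I*x*(1/k)^(1/4)) + C4*exp(sqrt(2)*I*x*(1/k)^(1/4))


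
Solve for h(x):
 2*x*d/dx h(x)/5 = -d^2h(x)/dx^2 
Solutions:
 h(x) = C1 + C2*erf(sqrt(5)*x/5)


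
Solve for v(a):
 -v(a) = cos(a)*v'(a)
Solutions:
 v(a) = C1*sqrt(sin(a) - 1)/sqrt(sin(a) + 1)


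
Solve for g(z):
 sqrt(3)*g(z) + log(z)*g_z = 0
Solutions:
 g(z) = C1*exp(-sqrt(3)*li(z))


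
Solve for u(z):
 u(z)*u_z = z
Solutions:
 u(z) = -sqrt(C1 + z^2)
 u(z) = sqrt(C1 + z^2)


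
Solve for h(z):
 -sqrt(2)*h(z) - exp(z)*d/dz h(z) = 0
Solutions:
 h(z) = C1*exp(sqrt(2)*exp(-z))


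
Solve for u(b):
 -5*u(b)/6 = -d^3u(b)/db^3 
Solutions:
 u(b) = C3*exp(5^(1/3)*6^(2/3)*b/6) + (C1*sin(2^(2/3)*3^(1/6)*5^(1/3)*b/4) + C2*cos(2^(2/3)*3^(1/6)*5^(1/3)*b/4))*exp(-5^(1/3)*6^(2/3)*b/12)


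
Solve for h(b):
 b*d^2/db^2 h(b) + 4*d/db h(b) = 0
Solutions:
 h(b) = C1 + C2/b^3


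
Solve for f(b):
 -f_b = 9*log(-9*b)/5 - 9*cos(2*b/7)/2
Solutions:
 f(b) = C1 - 9*b*log(-b)/5 - 18*b*log(3)/5 + 9*b/5 + 63*sin(2*b/7)/4


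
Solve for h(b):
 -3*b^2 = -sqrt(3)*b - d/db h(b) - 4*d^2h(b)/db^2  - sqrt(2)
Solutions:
 h(b) = C1 + C2*exp(-b/4) + b^3 - 12*b^2 - sqrt(3)*b^2/2 - sqrt(2)*b + 4*sqrt(3)*b + 96*b


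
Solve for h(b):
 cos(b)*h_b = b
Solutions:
 h(b) = C1 + Integral(b/cos(b), b)


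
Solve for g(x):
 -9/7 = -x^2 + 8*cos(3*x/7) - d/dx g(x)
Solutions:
 g(x) = C1 - x^3/3 + 9*x/7 + 56*sin(3*x/7)/3


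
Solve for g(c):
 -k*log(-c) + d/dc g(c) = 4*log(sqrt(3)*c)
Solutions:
 g(c) = C1 + c*(k + 4)*log(c) + c*(-k + I*pi*k - 4 + 2*log(3))


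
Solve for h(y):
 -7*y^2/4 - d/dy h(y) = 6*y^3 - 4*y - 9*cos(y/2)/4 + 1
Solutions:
 h(y) = C1 - 3*y^4/2 - 7*y^3/12 + 2*y^2 - y + 9*sin(y/2)/2


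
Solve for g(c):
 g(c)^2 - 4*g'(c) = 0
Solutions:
 g(c) = -4/(C1 + c)


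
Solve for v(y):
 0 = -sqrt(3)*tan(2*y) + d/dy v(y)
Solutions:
 v(y) = C1 - sqrt(3)*log(cos(2*y))/2


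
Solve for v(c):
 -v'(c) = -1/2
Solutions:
 v(c) = C1 + c/2


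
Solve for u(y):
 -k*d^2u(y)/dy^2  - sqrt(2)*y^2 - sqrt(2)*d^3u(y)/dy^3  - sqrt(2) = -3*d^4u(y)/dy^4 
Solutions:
 u(y) = C1 + C2*y + C3*exp(sqrt(2)*y*(1 - sqrt(6*k + 1))/6) + C4*exp(sqrt(2)*y*(sqrt(6*k + 1) + 1)/6) - sqrt(2)*y^4/(12*k) + sqrt(2)*y^2*(-1/2 - 3/k - 2/k^2)/k + 2*y^3/(3*k^2)


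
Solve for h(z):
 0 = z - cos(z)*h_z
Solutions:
 h(z) = C1 + Integral(z/cos(z), z)


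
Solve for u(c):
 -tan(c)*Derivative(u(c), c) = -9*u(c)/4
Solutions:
 u(c) = C1*sin(c)^(9/4)


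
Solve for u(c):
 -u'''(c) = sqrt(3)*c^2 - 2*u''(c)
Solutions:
 u(c) = C1 + C2*c + C3*exp(2*c) + sqrt(3)*c^4/24 + sqrt(3)*c^3/12 + sqrt(3)*c^2/8


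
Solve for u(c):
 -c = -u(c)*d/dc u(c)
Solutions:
 u(c) = -sqrt(C1 + c^2)
 u(c) = sqrt(C1 + c^2)


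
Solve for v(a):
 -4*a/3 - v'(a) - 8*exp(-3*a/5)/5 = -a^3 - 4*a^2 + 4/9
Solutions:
 v(a) = C1 + a^4/4 + 4*a^3/3 - 2*a^2/3 - 4*a/9 + 8*exp(-3*a/5)/3


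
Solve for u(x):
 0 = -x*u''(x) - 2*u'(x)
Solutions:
 u(x) = C1 + C2/x


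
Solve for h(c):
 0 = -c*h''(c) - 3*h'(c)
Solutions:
 h(c) = C1 + C2/c^2


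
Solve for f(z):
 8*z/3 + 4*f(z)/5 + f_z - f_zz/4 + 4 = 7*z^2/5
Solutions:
 f(z) = C1*exp(2*z*(1 - 3*sqrt(5)/5)) + C2*exp(2*z*(1 + 3*sqrt(5)/5)) + 7*z^2/4 - 185*z/24 + 275/48


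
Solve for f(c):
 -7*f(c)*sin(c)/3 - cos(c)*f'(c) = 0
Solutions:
 f(c) = C1*cos(c)^(7/3)


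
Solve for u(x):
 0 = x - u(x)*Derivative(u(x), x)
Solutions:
 u(x) = -sqrt(C1 + x^2)
 u(x) = sqrt(C1 + x^2)


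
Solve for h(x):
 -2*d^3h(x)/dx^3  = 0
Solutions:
 h(x) = C1 + C2*x + C3*x^2


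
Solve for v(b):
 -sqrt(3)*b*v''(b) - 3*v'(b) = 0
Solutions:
 v(b) = C1 + C2*b^(1 - sqrt(3))


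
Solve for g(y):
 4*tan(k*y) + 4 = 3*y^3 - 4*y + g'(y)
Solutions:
 g(y) = C1 - 3*y^4/4 + 2*y^2 + 4*y + 4*Piecewise((-log(cos(k*y))/k, Ne(k, 0)), (0, True))


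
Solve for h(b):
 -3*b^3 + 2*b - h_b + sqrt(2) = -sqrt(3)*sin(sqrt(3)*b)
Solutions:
 h(b) = C1 - 3*b^4/4 + b^2 + sqrt(2)*b - cos(sqrt(3)*b)


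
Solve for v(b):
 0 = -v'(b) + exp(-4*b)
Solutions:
 v(b) = C1 - exp(-4*b)/4


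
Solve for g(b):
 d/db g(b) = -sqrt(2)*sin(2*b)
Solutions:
 g(b) = C1 + sqrt(2)*cos(2*b)/2


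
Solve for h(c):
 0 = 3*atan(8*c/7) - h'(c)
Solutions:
 h(c) = C1 + 3*c*atan(8*c/7) - 21*log(64*c^2 + 49)/16


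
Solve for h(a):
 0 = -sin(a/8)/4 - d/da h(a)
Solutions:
 h(a) = C1 + 2*cos(a/8)


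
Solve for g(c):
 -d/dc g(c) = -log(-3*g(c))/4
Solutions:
 -4*Integral(1/(log(-_y) + log(3)), (_y, g(c))) = C1 - c


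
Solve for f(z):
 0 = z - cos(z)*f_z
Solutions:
 f(z) = C1 + Integral(z/cos(z), z)


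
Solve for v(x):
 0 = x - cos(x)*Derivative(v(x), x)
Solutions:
 v(x) = C1 + Integral(x/cos(x), x)


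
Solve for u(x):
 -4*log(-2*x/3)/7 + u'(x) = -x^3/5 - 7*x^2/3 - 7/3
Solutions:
 u(x) = C1 - x^4/20 - 7*x^3/9 + 4*x*log(-x)/7 + x*(-61 - 12*log(3) + 12*log(2))/21


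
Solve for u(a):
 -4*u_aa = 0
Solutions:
 u(a) = C1 + C2*a


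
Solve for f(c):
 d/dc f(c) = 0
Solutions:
 f(c) = C1


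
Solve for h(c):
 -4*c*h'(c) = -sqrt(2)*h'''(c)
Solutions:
 h(c) = C1 + Integral(C2*airyai(sqrt(2)*c) + C3*airybi(sqrt(2)*c), c)


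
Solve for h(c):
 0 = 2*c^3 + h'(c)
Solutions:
 h(c) = C1 - c^4/2


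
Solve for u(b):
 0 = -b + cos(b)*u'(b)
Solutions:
 u(b) = C1 + Integral(b/cos(b), b)


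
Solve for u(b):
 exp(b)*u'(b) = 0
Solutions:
 u(b) = C1


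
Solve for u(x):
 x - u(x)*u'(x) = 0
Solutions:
 u(x) = -sqrt(C1 + x^2)
 u(x) = sqrt(C1 + x^2)


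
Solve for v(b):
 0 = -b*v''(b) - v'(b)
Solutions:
 v(b) = C1 + C2*log(b)


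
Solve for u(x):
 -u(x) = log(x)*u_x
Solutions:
 u(x) = C1*exp(-li(x))


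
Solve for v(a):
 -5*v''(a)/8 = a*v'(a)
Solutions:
 v(a) = C1 + C2*erf(2*sqrt(5)*a/5)


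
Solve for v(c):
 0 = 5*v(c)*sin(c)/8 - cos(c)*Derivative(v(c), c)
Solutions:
 v(c) = C1/cos(c)^(5/8)


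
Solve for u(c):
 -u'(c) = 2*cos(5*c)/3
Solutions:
 u(c) = C1 - 2*sin(5*c)/15


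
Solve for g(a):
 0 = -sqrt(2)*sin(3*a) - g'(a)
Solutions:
 g(a) = C1 + sqrt(2)*cos(3*a)/3


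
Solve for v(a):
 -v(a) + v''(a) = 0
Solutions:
 v(a) = C1*exp(-a) + C2*exp(a)


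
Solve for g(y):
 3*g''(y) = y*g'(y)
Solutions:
 g(y) = C1 + C2*erfi(sqrt(6)*y/6)


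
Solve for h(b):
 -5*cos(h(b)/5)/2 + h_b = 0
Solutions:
 -5*b/2 - 5*log(sin(h(b)/5) - 1)/2 + 5*log(sin(h(b)/5) + 1)/2 = C1


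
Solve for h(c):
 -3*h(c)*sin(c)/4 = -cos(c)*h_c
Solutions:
 h(c) = C1/cos(c)^(3/4)


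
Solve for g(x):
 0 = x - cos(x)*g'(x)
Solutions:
 g(x) = C1 + Integral(x/cos(x), x)


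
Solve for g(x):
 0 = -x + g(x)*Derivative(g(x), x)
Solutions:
 g(x) = -sqrt(C1 + x^2)
 g(x) = sqrt(C1 + x^2)


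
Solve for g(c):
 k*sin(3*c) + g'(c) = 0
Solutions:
 g(c) = C1 + k*cos(3*c)/3


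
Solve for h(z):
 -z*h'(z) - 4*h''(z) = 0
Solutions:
 h(z) = C1 + C2*erf(sqrt(2)*z/4)


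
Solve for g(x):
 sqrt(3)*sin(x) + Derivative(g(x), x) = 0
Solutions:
 g(x) = C1 + sqrt(3)*cos(x)


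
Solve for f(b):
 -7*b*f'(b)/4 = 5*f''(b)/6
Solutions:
 f(b) = C1 + C2*erf(sqrt(105)*b/10)


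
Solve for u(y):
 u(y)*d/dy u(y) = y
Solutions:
 u(y) = -sqrt(C1 + y^2)
 u(y) = sqrt(C1 + y^2)


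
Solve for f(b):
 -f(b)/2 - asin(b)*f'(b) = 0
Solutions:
 f(b) = C1*exp(-Integral(1/asin(b), b)/2)


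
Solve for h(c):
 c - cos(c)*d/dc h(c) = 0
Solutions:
 h(c) = C1 + Integral(c/cos(c), c)


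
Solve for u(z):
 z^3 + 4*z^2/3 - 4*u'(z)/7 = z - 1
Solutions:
 u(z) = C1 + 7*z^4/16 + 7*z^3/9 - 7*z^2/8 + 7*z/4


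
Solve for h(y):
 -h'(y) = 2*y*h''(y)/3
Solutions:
 h(y) = C1 + C2/sqrt(y)


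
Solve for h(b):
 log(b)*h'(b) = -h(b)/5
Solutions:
 h(b) = C1*exp(-li(b)/5)


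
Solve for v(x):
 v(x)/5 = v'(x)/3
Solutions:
 v(x) = C1*exp(3*x/5)


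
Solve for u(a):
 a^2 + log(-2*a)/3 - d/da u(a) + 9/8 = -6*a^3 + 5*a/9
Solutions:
 u(a) = C1 + 3*a^4/2 + a^3/3 - 5*a^2/18 + a*log(-a)/3 + a*(8*log(2) + 19)/24


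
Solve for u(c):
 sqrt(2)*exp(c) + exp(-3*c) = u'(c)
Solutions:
 u(c) = C1 + sqrt(2)*exp(c) - exp(-3*c)/3


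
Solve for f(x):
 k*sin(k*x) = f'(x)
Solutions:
 f(x) = C1 - cos(k*x)


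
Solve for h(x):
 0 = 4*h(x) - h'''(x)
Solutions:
 h(x) = C3*exp(2^(2/3)*x) + (C1*sin(2^(2/3)*sqrt(3)*x/2) + C2*cos(2^(2/3)*sqrt(3)*x/2))*exp(-2^(2/3)*x/2)


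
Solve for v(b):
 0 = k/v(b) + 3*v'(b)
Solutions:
 v(b) = -sqrt(C1 - 6*b*k)/3
 v(b) = sqrt(C1 - 6*b*k)/3


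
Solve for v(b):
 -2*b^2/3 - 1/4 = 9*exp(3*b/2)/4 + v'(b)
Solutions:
 v(b) = C1 - 2*b^3/9 - b/4 - 3*exp(3*b/2)/2


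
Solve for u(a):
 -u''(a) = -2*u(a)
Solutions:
 u(a) = C1*exp(-sqrt(2)*a) + C2*exp(sqrt(2)*a)


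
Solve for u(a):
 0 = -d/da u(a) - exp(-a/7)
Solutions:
 u(a) = C1 + 7*exp(-a/7)


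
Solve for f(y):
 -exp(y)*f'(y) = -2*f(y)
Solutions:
 f(y) = C1*exp(-2*exp(-y))


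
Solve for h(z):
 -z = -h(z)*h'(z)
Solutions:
 h(z) = -sqrt(C1 + z^2)
 h(z) = sqrt(C1 + z^2)


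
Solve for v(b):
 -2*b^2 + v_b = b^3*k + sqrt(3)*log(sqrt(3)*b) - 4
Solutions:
 v(b) = C1 + b^4*k/4 + 2*b^3/3 + sqrt(3)*b*log(b) - 4*b - sqrt(3)*b + sqrt(3)*b*log(3)/2


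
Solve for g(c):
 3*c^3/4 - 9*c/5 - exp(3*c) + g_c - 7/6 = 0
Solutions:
 g(c) = C1 - 3*c^4/16 + 9*c^2/10 + 7*c/6 + exp(3*c)/3


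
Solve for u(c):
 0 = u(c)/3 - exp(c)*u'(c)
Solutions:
 u(c) = C1*exp(-exp(-c)/3)


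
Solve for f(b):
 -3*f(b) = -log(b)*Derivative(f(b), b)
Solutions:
 f(b) = C1*exp(3*li(b))


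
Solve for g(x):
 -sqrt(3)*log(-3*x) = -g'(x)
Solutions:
 g(x) = C1 + sqrt(3)*x*log(-x) + sqrt(3)*x*(-1 + log(3))


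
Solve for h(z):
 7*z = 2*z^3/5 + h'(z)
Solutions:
 h(z) = C1 - z^4/10 + 7*z^2/2


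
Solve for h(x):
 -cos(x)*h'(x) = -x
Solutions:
 h(x) = C1 + Integral(x/cos(x), x)


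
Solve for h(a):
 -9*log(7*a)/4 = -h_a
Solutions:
 h(a) = C1 + 9*a*log(a)/4 - 9*a/4 + 9*a*log(7)/4


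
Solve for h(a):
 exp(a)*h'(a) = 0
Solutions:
 h(a) = C1


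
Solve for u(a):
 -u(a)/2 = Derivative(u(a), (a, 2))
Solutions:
 u(a) = C1*sin(sqrt(2)*a/2) + C2*cos(sqrt(2)*a/2)


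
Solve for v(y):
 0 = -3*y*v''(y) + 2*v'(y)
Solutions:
 v(y) = C1 + C2*y^(5/3)


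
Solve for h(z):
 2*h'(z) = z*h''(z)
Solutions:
 h(z) = C1 + C2*z^3


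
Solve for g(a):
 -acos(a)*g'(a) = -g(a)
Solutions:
 g(a) = C1*exp(Integral(1/acos(a), a))


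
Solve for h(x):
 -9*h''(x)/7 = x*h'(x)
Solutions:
 h(x) = C1 + C2*erf(sqrt(14)*x/6)


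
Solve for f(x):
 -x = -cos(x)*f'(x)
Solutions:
 f(x) = C1 + Integral(x/cos(x), x)


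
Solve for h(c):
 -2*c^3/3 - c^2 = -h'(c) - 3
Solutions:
 h(c) = C1 + c^4/6 + c^3/3 - 3*c


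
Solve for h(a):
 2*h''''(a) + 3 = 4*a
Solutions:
 h(a) = C1 + C2*a + C3*a^2 + C4*a^3 + a^5/60 - a^4/16


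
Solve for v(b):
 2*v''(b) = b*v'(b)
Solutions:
 v(b) = C1 + C2*erfi(b/2)


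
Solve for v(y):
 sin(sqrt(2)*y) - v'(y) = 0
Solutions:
 v(y) = C1 - sqrt(2)*cos(sqrt(2)*y)/2


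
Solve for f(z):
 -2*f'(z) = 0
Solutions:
 f(z) = C1


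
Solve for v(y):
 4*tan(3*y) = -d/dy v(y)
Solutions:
 v(y) = C1 + 4*log(cos(3*y))/3


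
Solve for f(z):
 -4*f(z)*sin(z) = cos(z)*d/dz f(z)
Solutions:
 f(z) = C1*cos(z)^4


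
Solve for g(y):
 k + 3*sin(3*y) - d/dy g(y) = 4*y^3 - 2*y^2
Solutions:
 g(y) = C1 + k*y - y^4 + 2*y^3/3 - cos(3*y)


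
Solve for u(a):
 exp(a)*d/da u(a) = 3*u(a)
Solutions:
 u(a) = C1*exp(-3*exp(-a))


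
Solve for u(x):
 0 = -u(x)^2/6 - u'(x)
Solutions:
 u(x) = 6/(C1 + x)


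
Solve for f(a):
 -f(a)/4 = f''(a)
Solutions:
 f(a) = C1*sin(a/2) + C2*cos(a/2)


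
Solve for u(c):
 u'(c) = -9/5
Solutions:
 u(c) = C1 - 9*c/5


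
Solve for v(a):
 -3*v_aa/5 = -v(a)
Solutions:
 v(a) = C1*exp(-sqrt(15)*a/3) + C2*exp(sqrt(15)*a/3)


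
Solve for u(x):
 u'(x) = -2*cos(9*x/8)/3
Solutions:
 u(x) = C1 - 16*sin(9*x/8)/27


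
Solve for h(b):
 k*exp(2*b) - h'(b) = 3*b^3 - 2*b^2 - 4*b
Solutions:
 h(b) = C1 - 3*b^4/4 + 2*b^3/3 + 2*b^2 + k*exp(2*b)/2


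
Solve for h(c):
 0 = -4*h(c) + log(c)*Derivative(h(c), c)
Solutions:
 h(c) = C1*exp(4*li(c))


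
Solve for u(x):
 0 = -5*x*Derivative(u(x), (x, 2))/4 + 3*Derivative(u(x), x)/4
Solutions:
 u(x) = C1 + C2*x^(8/5)


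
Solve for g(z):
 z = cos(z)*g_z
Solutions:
 g(z) = C1 + Integral(z/cos(z), z)


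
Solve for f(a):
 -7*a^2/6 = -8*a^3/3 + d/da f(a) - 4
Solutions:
 f(a) = C1 + 2*a^4/3 - 7*a^3/18 + 4*a


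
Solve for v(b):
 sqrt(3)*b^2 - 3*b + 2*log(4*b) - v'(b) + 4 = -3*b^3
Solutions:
 v(b) = C1 + 3*b^4/4 + sqrt(3)*b^3/3 - 3*b^2/2 + 2*b*log(b) + 2*b + 4*b*log(2)


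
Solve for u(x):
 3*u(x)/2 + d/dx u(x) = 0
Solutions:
 u(x) = C1*exp(-3*x/2)


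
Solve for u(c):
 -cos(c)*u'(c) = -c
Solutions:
 u(c) = C1 + Integral(c/cos(c), c)


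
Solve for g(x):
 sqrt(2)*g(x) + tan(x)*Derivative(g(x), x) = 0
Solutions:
 g(x) = C1/sin(x)^(sqrt(2))


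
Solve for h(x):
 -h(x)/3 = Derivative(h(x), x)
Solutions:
 h(x) = C1*exp(-x/3)


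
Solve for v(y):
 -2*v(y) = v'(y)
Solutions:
 v(y) = C1*exp(-2*y)


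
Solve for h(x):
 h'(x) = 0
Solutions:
 h(x) = C1


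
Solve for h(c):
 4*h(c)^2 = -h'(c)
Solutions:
 h(c) = 1/(C1 + 4*c)


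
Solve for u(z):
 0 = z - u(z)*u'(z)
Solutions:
 u(z) = -sqrt(C1 + z^2)
 u(z) = sqrt(C1 + z^2)


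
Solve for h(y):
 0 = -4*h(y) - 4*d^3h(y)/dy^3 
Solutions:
 h(y) = C3*exp(-y) + (C1*sin(sqrt(3)*y/2) + C2*cos(sqrt(3)*y/2))*exp(y/2)


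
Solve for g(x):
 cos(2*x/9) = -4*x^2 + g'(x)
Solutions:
 g(x) = C1 + 4*x^3/3 + 9*sin(2*x/9)/2


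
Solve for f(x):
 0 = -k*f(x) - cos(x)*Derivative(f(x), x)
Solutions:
 f(x) = C1*exp(k*(log(sin(x) - 1) - log(sin(x) + 1))/2)


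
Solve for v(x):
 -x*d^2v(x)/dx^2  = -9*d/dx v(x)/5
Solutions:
 v(x) = C1 + C2*x^(14/5)


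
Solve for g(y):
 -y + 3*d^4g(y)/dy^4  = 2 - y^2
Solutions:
 g(y) = C1 + C2*y + C3*y^2 + C4*y^3 - y^6/1080 + y^5/360 + y^4/36


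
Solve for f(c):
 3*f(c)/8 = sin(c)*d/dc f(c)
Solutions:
 f(c) = C1*(cos(c) - 1)^(3/16)/(cos(c) + 1)^(3/16)


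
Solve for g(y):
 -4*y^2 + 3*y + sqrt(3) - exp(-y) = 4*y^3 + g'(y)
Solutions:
 g(y) = C1 - y^4 - 4*y^3/3 + 3*y^2/2 + sqrt(3)*y + exp(-y)


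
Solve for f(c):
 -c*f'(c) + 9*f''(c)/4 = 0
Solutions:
 f(c) = C1 + C2*erfi(sqrt(2)*c/3)


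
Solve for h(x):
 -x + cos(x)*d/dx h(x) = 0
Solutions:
 h(x) = C1 + Integral(x/cos(x), x)


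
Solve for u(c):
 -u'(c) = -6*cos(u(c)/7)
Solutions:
 -6*c - 7*log(sin(u(c)/7) - 1)/2 + 7*log(sin(u(c)/7) + 1)/2 = C1


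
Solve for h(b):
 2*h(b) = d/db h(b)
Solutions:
 h(b) = C1*exp(2*b)


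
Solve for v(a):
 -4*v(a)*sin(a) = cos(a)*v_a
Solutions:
 v(a) = C1*cos(a)^4


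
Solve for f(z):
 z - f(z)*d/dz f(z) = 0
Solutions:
 f(z) = -sqrt(C1 + z^2)
 f(z) = sqrt(C1 + z^2)


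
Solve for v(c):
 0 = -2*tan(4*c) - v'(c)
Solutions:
 v(c) = C1 + log(cos(4*c))/2


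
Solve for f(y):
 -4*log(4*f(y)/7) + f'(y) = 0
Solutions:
 -Integral(1/(log(_y) - log(7) + 2*log(2)), (_y, f(y)))/4 = C1 - y


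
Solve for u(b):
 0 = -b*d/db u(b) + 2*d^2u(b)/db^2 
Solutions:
 u(b) = C1 + C2*erfi(b/2)


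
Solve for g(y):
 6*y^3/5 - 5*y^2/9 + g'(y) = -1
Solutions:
 g(y) = C1 - 3*y^4/10 + 5*y^3/27 - y


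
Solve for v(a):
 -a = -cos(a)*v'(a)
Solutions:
 v(a) = C1 + Integral(a/cos(a), a)


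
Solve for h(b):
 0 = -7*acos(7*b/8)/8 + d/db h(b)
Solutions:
 h(b) = C1 + 7*b*acos(7*b/8)/8 - sqrt(64 - 49*b^2)/8


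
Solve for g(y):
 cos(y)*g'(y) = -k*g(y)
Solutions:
 g(y) = C1*exp(k*(log(sin(y) - 1) - log(sin(y) + 1))/2)


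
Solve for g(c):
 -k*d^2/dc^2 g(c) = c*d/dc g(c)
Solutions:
 g(c) = C1 + C2*sqrt(k)*erf(sqrt(2)*c*sqrt(1/k)/2)


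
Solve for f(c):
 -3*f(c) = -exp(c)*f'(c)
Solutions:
 f(c) = C1*exp(-3*exp(-c))


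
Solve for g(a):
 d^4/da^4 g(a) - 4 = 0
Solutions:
 g(a) = C1 + C2*a + C3*a^2 + C4*a^3 + a^4/6


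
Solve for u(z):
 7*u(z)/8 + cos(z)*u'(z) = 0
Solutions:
 u(z) = C1*(sin(z) - 1)^(7/16)/(sin(z) + 1)^(7/16)


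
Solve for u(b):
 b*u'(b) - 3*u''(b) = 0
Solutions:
 u(b) = C1 + C2*erfi(sqrt(6)*b/6)


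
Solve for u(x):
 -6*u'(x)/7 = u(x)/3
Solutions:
 u(x) = C1*exp(-7*x/18)


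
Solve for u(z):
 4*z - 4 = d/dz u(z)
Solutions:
 u(z) = C1 + 2*z^2 - 4*z


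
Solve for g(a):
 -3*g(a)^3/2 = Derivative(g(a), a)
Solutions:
 g(a) = -sqrt(-1/(C1 - 3*a))
 g(a) = sqrt(-1/(C1 - 3*a))


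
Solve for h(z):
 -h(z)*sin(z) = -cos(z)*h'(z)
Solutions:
 h(z) = C1/cos(z)


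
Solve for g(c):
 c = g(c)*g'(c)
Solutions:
 g(c) = -sqrt(C1 + c^2)
 g(c) = sqrt(C1 + c^2)


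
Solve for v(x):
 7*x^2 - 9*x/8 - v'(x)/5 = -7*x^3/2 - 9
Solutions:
 v(x) = C1 + 35*x^4/8 + 35*x^3/3 - 45*x^2/16 + 45*x


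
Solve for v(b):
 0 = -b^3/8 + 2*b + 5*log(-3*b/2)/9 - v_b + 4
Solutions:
 v(b) = C1 - b^4/32 + b^2 + 5*b*log(-b)/9 + b*(-5*log(2) + 5*log(3) + 31)/9


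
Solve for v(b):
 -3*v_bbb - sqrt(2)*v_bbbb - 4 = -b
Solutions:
 v(b) = C1 + C2*b + C3*b^2 + C4*exp(-3*sqrt(2)*b/2) + b^4/72 + b^3*(-12 - sqrt(2))/54


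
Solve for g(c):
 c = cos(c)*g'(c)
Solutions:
 g(c) = C1 + Integral(c/cos(c), c)


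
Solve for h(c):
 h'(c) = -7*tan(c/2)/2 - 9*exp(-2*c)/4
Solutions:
 h(c) = C1 - 7*log(tan(c/2)^2 + 1)/2 + 9*exp(-2*c)/8


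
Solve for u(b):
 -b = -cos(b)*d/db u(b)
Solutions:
 u(b) = C1 + Integral(b/cos(b), b)


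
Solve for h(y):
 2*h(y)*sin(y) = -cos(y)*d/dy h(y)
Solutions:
 h(y) = C1*cos(y)^2


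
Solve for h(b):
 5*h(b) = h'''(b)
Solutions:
 h(b) = C3*exp(5^(1/3)*b) + (C1*sin(sqrt(3)*5^(1/3)*b/2) + C2*cos(sqrt(3)*5^(1/3)*b/2))*exp(-5^(1/3)*b/2)


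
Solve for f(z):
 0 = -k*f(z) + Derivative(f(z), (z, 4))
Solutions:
 f(z) = C1*exp(-k^(1/4)*z) + C2*exp(k^(1/4)*z) + C3*exp(-I*k^(1/4)*z) + C4*exp(I*k^(1/4)*z)


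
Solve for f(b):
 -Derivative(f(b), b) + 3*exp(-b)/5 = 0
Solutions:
 f(b) = C1 - 3*exp(-b)/5


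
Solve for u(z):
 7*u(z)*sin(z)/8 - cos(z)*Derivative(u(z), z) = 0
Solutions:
 u(z) = C1/cos(z)^(7/8)


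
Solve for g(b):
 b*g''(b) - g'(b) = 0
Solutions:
 g(b) = C1 + C2*b^2


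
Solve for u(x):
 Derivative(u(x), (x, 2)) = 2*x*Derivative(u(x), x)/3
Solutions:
 u(x) = C1 + C2*erfi(sqrt(3)*x/3)


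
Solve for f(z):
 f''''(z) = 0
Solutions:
 f(z) = C1 + C2*z + C3*z^2 + C4*z^3


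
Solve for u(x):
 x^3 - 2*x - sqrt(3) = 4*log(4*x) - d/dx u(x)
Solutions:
 u(x) = C1 - x^4/4 + x^2 + 4*x*log(x) - 4*x + sqrt(3)*x + x*log(256)


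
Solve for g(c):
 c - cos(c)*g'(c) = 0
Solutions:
 g(c) = C1 + Integral(c/cos(c), c)


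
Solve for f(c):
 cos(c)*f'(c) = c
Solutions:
 f(c) = C1 + Integral(c/cos(c), c)


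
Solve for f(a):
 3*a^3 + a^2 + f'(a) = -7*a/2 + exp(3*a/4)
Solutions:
 f(a) = C1 - 3*a^4/4 - a^3/3 - 7*a^2/4 + 4*exp(3*a/4)/3


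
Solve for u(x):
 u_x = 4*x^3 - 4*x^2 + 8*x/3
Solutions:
 u(x) = C1 + x^4 - 4*x^3/3 + 4*x^2/3


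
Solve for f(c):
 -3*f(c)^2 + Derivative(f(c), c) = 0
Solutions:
 f(c) = -1/(C1 + 3*c)


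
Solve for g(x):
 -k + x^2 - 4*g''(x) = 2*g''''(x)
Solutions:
 g(x) = C1 + C2*x + C3*sin(sqrt(2)*x) + C4*cos(sqrt(2)*x) + x^4/48 + x^2*(-k - 1)/8


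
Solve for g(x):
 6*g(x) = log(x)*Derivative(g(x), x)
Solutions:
 g(x) = C1*exp(6*li(x))


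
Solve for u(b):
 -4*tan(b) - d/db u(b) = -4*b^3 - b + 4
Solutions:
 u(b) = C1 + b^4 + b^2/2 - 4*b + 4*log(cos(b))


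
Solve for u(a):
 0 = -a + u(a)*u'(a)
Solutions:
 u(a) = -sqrt(C1 + a^2)
 u(a) = sqrt(C1 + a^2)


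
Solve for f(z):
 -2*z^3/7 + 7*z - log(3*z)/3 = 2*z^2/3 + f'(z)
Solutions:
 f(z) = C1 - z^4/14 - 2*z^3/9 + 7*z^2/2 - z*log(z)/3 - z*log(3)/3 + z/3


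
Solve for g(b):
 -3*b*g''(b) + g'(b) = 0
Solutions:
 g(b) = C1 + C2*b^(4/3)


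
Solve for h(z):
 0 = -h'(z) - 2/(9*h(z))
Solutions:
 h(z) = -sqrt(C1 - 4*z)/3
 h(z) = sqrt(C1 - 4*z)/3


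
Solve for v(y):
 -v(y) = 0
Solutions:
 v(y) = 0


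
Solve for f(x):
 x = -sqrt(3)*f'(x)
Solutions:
 f(x) = C1 - sqrt(3)*x^2/6


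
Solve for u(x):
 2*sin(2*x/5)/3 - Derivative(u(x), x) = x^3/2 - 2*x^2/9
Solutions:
 u(x) = C1 - x^4/8 + 2*x^3/27 - 5*cos(2*x/5)/3


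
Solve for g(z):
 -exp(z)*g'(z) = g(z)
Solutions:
 g(z) = C1*exp(exp(-z))


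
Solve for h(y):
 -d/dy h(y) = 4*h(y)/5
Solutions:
 h(y) = C1*exp(-4*y/5)


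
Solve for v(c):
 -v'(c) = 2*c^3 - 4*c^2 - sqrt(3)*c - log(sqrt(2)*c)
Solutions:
 v(c) = C1 - c^4/2 + 4*c^3/3 + sqrt(3)*c^2/2 + c*log(c) - c + c*log(2)/2


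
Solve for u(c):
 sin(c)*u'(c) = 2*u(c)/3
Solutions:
 u(c) = C1*(cos(c) - 1)^(1/3)/(cos(c) + 1)^(1/3)


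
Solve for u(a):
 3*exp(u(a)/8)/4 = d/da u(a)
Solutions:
 u(a) = 8*log(-1/(C1 + 3*a)) + 40*log(2)


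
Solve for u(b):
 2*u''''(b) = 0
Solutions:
 u(b) = C1 + C2*b + C3*b^2 + C4*b^3


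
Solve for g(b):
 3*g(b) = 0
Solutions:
 g(b) = 0


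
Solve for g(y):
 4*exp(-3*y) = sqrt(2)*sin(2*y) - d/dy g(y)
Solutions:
 g(y) = C1 - sqrt(2)*cos(2*y)/2 + 4*exp(-3*y)/3


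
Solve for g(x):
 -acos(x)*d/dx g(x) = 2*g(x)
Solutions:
 g(x) = C1*exp(-2*Integral(1/acos(x), x))


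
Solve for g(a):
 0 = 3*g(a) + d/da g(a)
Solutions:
 g(a) = C1*exp(-3*a)


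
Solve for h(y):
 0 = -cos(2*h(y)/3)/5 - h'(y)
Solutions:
 y/5 - 3*log(sin(2*h(y)/3) - 1)/4 + 3*log(sin(2*h(y)/3) + 1)/4 = C1


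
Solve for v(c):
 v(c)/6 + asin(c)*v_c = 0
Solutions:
 v(c) = C1*exp(-Integral(1/asin(c), c)/6)


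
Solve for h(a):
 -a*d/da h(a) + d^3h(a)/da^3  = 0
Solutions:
 h(a) = C1 + Integral(C2*airyai(a) + C3*airybi(a), a)


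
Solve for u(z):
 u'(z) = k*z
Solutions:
 u(z) = C1 + k*z^2/2


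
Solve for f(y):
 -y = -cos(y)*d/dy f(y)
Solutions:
 f(y) = C1 + Integral(y/cos(y), y)


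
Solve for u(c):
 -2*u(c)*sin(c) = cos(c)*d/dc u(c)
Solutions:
 u(c) = C1*cos(c)^2


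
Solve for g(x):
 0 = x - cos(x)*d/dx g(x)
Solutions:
 g(x) = C1 + Integral(x/cos(x), x)


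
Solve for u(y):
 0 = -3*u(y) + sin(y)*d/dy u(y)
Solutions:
 u(y) = C1*(cos(y) - 1)^(3/2)/(cos(y) + 1)^(3/2)


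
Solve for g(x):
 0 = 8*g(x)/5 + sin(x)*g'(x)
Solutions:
 g(x) = C1*(cos(x) + 1)^(4/5)/(cos(x) - 1)^(4/5)


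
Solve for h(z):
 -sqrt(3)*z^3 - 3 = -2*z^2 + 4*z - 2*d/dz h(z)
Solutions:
 h(z) = C1 + sqrt(3)*z^4/8 - z^3/3 + z^2 + 3*z/2


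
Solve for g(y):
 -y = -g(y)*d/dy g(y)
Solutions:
 g(y) = -sqrt(C1 + y^2)
 g(y) = sqrt(C1 + y^2)


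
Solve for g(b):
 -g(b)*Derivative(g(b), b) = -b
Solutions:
 g(b) = -sqrt(C1 + b^2)
 g(b) = sqrt(C1 + b^2)


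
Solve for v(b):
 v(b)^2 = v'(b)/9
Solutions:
 v(b) = -1/(C1 + 9*b)


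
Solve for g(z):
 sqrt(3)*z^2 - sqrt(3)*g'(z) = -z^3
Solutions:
 g(z) = C1 + sqrt(3)*z^4/12 + z^3/3


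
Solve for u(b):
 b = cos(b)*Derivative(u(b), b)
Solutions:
 u(b) = C1 + Integral(b/cos(b), b)


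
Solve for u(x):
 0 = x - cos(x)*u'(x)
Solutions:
 u(x) = C1 + Integral(x/cos(x), x)


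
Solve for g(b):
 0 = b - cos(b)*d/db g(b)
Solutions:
 g(b) = C1 + Integral(b/cos(b), b)


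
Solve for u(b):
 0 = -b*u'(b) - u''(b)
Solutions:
 u(b) = C1 + C2*erf(sqrt(2)*b/2)


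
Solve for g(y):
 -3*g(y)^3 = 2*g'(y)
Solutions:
 g(y) = -sqrt(-1/(C1 - 3*y))
 g(y) = sqrt(-1/(C1 - 3*y))


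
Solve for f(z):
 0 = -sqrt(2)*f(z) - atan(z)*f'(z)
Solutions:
 f(z) = C1*exp(-sqrt(2)*Integral(1/atan(z), z))


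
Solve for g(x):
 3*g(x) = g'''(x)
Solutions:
 g(x) = C3*exp(3^(1/3)*x) + (C1*sin(3^(5/6)*x/2) + C2*cos(3^(5/6)*x/2))*exp(-3^(1/3)*x/2)


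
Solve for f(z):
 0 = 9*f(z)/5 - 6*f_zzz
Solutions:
 f(z) = C3*exp(10^(2/3)*3^(1/3)*z/10) + (C1*sin(10^(2/3)*3^(5/6)*z/20) + C2*cos(10^(2/3)*3^(5/6)*z/20))*exp(-10^(2/3)*3^(1/3)*z/20)


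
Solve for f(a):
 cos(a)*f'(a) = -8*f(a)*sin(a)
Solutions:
 f(a) = C1*cos(a)^8


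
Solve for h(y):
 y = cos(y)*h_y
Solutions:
 h(y) = C1 + Integral(y/cos(y), y)


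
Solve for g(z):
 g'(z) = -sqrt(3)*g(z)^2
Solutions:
 g(z) = 1/(C1 + sqrt(3)*z)


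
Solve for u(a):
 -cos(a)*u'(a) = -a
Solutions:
 u(a) = C1 + Integral(a/cos(a), a)


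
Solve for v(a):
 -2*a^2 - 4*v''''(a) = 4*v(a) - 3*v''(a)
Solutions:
 v(a) = -a^2/2 + (C1*sin(a*sin(atan(sqrt(55)/3)/2)) + C2*cos(a*sin(atan(sqrt(55)/3)/2)))*exp(-a*cos(atan(sqrt(55)/3)/2)) + (C3*sin(a*sin(atan(sqrt(55)/3)/2)) + C4*cos(a*sin(atan(sqrt(55)/3)/2)))*exp(a*cos(atan(sqrt(55)/3)/2)) - 3/4


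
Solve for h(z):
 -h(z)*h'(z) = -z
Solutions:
 h(z) = -sqrt(C1 + z^2)
 h(z) = sqrt(C1 + z^2)


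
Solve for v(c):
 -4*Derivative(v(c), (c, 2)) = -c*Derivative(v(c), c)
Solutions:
 v(c) = C1 + C2*erfi(sqrt(2)*c/4)


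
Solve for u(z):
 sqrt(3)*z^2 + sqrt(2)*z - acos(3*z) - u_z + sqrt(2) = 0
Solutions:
 u(z) = C1 + sqrt(3)*z^3/3 + sqrt(2)*z^2/2 - z*acos(3*z) + sqrt(2)*z + sqrt(1 - 9*z^2)/3


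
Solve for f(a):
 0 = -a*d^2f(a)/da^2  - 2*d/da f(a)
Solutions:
 f(a) = C1 + C2/a


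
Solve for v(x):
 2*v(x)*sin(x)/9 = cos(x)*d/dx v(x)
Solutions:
 v(x) = C1/cos(x)^(2/9)


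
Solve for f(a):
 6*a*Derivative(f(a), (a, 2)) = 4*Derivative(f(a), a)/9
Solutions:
 f(a) = C1 + C2*a^(29/27)


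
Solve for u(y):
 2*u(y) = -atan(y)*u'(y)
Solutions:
 u(y) = C1*exp(-2*Integral(1/atan(y), y))


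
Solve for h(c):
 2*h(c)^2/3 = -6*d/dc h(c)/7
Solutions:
 h(c) = 9/(C1 + 7*c)


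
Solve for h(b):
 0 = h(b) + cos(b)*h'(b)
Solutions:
 h(b) = C1*sqrt(sin(b) - 1)/sqrt(sin(b) + 1)


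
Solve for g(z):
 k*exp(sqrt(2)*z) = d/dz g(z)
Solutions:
 g(z) = C1 + sqrt(2)*k*exp(sqrt(2)*z)/2


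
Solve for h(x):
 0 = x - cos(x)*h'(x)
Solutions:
 h(x) = C1 + Integral(x/cos(x), x)


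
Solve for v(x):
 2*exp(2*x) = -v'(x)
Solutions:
 v(x) = C1 - exp(2*x)


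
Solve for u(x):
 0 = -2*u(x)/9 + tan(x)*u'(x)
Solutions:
 u(x) = C1*sin(x)^(2/9)


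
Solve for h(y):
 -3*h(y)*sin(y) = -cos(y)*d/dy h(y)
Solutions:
 h(y) = C1/cos(y)^3


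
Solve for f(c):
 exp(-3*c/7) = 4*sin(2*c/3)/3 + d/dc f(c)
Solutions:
 f(c) = C1 + 2*cos(2*c/3) - 7*exp(-3*c/7)/3


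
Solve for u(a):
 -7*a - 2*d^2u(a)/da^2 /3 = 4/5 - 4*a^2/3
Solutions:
 u(a) = C1 + C2*a + a^4/6 - 7*a^3/4 - 3*a^2/5


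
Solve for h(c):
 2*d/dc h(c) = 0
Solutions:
 h(c) = C1


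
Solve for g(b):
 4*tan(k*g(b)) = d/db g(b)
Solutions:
 g(b) = Piecewise((-asin(exp(C1*k + 4*b*k))/k + pi/k, Ne(k, 0)), (nan, True))
 g(b) = Piecewise((asin(exp(C1*k + 4*b*k))/k, Ne(k, 0)), (nan, True))


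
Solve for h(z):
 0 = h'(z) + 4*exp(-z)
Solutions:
 h(z) = C1 + 4*exp(-z)


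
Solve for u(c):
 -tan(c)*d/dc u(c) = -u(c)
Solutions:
 u(c) = C1*sin(c)


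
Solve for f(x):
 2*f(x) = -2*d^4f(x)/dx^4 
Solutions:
 f(x) = (C1*sin(sqrt(2)*x/2) + C2*cos(sqrt(2)*x/2))*exp(-sqrt(2)*x/2) + (C3*sin(sqrt(2)*x/2) + C4*cos(sqrt(2)*x/2))*exp(sqrt(2)*x/2)


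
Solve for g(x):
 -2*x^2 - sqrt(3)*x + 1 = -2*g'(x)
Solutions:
 g(x) = C1 + x^3/3 + sqrt(3)*x^2/4 - x/2


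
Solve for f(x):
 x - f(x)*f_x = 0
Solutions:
 f(x) = -sqrt(C1 + x^2)
 f(x) = sqrt(C1 + x^2)


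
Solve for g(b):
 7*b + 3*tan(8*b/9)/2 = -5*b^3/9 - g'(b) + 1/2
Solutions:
 g(b) = C1 - 5*b^4/36 - 7*b^2/2 + b/2 + 27*log(cos(8*b/9))/16


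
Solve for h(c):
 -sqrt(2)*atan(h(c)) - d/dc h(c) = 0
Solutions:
 Integral(1/atan(_y), (_y, h(c))) = C1 - sqrt(2)*c


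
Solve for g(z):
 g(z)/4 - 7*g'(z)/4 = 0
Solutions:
 g(z) = C1*exp(z/7)


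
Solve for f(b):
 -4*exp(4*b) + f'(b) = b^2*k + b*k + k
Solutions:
 f(b) = C1 + b^3*k/3 + b^2*k/2 + b*k + exp(4*b)


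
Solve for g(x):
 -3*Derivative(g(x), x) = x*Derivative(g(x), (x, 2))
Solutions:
 g(x) = C1 + C2/x^2


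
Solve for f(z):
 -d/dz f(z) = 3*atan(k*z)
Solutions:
 f(z) = C1 - 3*Piecewise((z*atan(k*z) - log(k^2*z^2 + 1)/(2*k), Ne(k, 0)), (0, True))


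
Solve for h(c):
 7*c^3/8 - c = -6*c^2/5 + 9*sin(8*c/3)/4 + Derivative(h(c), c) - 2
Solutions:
 h(c) = C1 + 7*c^4/32 + 2*c^3/5 - c^2/2 + 2*c + 27*cos(8*c/3)/32


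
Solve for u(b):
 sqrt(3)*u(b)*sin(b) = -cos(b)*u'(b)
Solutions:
 u(b) = C1*cos(b)^(sqrt(3))


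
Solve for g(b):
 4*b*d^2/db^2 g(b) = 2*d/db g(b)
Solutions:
 g(b) = C1 + C2*b^(3/2)


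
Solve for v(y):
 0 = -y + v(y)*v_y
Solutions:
 v(y) = -sqrt(C1 + y^2)
 v(y) = sqrt(C1 + y^2)


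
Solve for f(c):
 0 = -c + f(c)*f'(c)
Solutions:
 f(c) = -sqrt(C1 + c^2)
 f(c) = sqrt(C1 + c^2)


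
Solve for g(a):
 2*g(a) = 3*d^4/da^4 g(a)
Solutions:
 g(a) = C1*exp(-2^(1/4)*3^(3/4)*a/3) + C2*exp(2^(1/4)*3^(3/4)*a/3) + C3*sin(2^(1/4)*3^(3/4)*a/3) + C4*cos(2^(1/4)*3^(3/4)*a/3)


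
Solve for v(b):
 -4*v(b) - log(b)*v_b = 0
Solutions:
 v(b) = C1*exp(-4*li(b))


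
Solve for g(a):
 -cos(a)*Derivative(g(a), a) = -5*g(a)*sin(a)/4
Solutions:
 g(a) = C1/cos(a)^(5/4)


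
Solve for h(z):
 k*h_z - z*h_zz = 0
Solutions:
 h(z) = C1 + z^(re(k) + 1)*(C2*sin(log(z)*Abs(im(k))) + C3*cos(log(z)*im(k)))


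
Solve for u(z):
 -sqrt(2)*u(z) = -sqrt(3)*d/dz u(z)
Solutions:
 u(z) = C1*exp(sqrt(6)*z/3)


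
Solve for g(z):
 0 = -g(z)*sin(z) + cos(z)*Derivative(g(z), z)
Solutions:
 g(z) = C1/cos(z)


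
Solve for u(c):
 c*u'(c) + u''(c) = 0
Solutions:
 u(c) = C1 + C2*erf(sqrt(2)*c/2)


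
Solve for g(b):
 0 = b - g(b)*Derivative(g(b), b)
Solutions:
 g(b) = -sqrt(C1 + b^2)
 g(b) = sqrt(C1 + b^2)


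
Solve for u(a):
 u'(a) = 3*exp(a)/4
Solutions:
 u(a) = C1 + 3*exp(a)/4


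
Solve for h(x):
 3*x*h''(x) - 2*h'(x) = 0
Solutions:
 h(x) = C1 + C2*x^(5/3)


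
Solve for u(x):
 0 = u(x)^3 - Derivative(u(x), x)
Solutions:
 u(x) = -sqrt(2)*sqrt(-1/(C1 + x))/2
 u(x) = sqrt(2)*sqrt(-1/(C1 + x))/2


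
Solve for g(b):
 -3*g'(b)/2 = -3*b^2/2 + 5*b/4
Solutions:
 g(b) = C1 + b^3/3 - 5*b^2/12


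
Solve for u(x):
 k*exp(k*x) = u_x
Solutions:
 u(x) = C1 + exp(k*x)


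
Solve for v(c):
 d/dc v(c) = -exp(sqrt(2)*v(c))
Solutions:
 v(c) = sqrt(2)*(2*log(1/(C1 + c)) - log(2))/4


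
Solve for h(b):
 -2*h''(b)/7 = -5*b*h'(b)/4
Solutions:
 h(b) = C1 + C2*erfi(sqrt(35)*b/4)
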